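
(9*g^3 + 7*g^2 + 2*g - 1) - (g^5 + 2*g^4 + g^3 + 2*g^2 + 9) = -g^5 - 2*g^4 + 8*g^3 + 5*g^2 + 2*g - 10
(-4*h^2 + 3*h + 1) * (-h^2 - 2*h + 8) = 4*h^4 + 5*h^3 - 39*h^2 + 22*h + 8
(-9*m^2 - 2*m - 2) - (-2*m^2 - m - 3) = -7*m^2 - m + 1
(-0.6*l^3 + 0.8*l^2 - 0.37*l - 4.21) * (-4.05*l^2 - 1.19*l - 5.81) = 2.43*l^5 - 2.526*l^4 + 4.0325*l^3 + 12.8428*l^2 + 7.1596*l + 24.4601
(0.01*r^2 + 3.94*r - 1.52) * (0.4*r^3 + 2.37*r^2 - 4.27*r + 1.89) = 0.004*r^5 + 1.5997*r^4 + 8.6871*r^3 - 20.4073*r^2 + 13.937*r - 2.8728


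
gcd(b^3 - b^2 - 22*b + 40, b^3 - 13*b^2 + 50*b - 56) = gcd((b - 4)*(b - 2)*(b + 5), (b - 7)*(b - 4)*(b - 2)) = b^2 - 6*b + 8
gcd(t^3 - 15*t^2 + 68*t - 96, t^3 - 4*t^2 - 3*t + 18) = t - 3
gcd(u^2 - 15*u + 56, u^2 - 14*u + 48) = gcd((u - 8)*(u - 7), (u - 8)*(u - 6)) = u - 8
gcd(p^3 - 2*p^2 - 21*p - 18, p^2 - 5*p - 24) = p + 3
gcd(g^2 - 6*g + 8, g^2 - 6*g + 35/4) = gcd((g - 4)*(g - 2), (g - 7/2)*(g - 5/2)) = 1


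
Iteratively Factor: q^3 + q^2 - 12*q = (q + 4)*(q^2 - 3*q) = q*(q + 4)*(q - 3)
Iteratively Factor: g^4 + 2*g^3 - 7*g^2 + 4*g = (g + 4)*(g^3 - 2*g^2 + g) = (g - 1)*(g + 4)*(g^2 - g) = g*(g - 1)*(g + 4)*(g - 1)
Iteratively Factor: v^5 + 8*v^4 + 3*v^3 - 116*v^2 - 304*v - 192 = (v - 4)*(v^4 + 12*v^3 + 51*v^2 + 88*v + 48) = (v - 4)*(v + 4)*(v^3 + 8*v^2 + 19*v + 12) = (v - 4)*(v + 3)*(v + 4)*(v^2 + 5*v + 4) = (v - 4)*(v + 3)*(v + 4)^2*(v + 1)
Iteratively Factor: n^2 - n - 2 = (n - 2)*(n + 1)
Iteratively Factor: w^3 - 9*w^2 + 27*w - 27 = (w - 3)*(w^2 - 6*w + 9) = (w - 3)^2*(w - 3)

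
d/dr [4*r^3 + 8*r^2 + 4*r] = 12*r^2 + 16*r + 4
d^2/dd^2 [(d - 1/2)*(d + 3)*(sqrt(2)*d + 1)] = 6*sqrt(2)*d + 2 + 5*sqrt(2)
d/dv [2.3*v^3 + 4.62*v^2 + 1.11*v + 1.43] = 6.9*v^2 + 9.24*v + 1.11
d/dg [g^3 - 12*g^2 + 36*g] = 3*g^2 - 24*g + 36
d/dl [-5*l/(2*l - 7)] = 35/(2*l - 7)^2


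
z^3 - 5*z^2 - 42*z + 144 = (z - 8)*(z - 3)*(z + 6)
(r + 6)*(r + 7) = r^2 + 13*r + 42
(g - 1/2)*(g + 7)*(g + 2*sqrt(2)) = g^3 + 2*sqrt(2)*g^2 + 13*g^2/2 - 7*g/2 + 13*sqrt(2)*g - 7*sqrt(2)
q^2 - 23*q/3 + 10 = (q - 6)*(q - 5/3)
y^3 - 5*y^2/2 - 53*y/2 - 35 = (y - 7)*(y + 2)*(y + 5/2)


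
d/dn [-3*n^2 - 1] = -6*n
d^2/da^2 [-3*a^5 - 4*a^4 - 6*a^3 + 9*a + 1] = 12*a*(-5*a^2 - 4*a - 3)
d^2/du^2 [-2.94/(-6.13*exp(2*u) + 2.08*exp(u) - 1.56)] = ((6.1152 - 72.0888*exp(u))*(6.13*exp(2*u) - 2.08*exp(u) + 1.56) + 2.94*(12.26*exp(u) - 2.08)*(24.52*exp(u) - 4.16)*exp(u))*exp(u)/(6.13*exp(2*u) - 2.08*exp(u) + 1.56)^3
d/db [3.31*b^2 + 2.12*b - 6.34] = 6.62*b + 2.12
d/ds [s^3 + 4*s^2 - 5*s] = 3*s^2 + 8*s - 5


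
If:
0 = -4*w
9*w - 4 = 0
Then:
No Solution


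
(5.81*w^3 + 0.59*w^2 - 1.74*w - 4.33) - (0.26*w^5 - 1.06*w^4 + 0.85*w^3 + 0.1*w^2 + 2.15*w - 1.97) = -0.26*w^5 + 1.06*w^4 + 4.96*w^3 + 0.49*w^2 - 3.89*w - 2.36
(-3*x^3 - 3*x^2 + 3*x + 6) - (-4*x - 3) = -3*x^3 - 3*x^2 + 7*x + 9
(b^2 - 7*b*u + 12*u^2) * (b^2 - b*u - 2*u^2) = b^4 - 8*b^3*u + 17*b^2*u^2 + 2*b*u^3 - 24*u^4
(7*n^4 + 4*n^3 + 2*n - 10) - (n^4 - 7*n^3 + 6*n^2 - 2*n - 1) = 6*n^4 + 11*n^3 - 6*n^2 + 4*n - 9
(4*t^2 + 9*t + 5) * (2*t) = 8*t^3 + 18*t^2 + 10*t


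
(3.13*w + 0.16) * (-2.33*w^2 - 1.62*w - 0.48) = -7.2929*w^3 - 5.4434*w^2 - 1.7616*w - 0.0768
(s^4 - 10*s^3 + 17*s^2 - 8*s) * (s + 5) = s^5 - 5*s^4 - 33*s^3 + 77*s^2 - 40*s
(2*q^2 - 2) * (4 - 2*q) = -4*q^3 + 8*q^2 + 4*q - 8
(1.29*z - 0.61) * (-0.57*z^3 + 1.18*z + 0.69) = -0.7353*z^4 + 0.3477*z^3 + 1.5222*z^2 + 0.1703*z - 0.4209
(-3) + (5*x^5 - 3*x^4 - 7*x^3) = 5*x^5 - 3*x^4 - 7*x^3 - 3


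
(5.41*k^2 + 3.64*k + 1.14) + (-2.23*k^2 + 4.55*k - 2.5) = 3.18*k^2 + 8.19*k - 1.36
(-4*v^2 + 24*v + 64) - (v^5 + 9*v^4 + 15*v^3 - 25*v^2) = -v^5 - 9*v^4 - 15*v^3 + 21*v^2 + 24*v + 64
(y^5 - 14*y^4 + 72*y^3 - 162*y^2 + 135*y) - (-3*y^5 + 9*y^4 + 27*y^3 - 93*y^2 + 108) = 4*y^5 - 23*y^4 + 45*y^3 - 69*y^2 + 135*y - 108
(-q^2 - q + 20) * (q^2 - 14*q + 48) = -q^4 + 13*q^3 - 14*q^2 - 328*q + 960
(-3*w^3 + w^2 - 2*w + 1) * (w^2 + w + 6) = -3*w^5 - 2*w^4 - 19*w^3 + 5*w^2 - 11*w + 6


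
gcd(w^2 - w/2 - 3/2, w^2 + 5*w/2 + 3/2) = w + 1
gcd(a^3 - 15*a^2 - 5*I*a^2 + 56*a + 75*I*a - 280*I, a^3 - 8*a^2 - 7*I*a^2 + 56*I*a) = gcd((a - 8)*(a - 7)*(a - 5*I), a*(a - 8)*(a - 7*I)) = a - 8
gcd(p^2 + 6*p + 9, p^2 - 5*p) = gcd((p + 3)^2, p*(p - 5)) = 1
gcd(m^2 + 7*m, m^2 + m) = m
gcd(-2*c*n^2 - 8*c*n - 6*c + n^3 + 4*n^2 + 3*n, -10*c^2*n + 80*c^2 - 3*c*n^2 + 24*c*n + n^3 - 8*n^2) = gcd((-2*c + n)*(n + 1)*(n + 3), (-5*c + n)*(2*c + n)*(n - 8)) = 1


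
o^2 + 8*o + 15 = (o + 3)*(o + 5)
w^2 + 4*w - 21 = (w - 3)*(w + 7)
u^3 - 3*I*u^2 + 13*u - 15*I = (u - 5*I)*(u - I)*(u + 3*I)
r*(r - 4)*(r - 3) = r^3 - 7*r^2 + 12*r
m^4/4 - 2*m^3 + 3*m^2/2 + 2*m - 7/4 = (m/4 + 1/4)*(m - 7)*(m - 1)^2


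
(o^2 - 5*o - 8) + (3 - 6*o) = o^2 - 11*o - 5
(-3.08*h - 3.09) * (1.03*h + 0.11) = -3.1724*h^2 - 3.5215*h - 0.3399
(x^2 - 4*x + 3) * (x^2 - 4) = x^4 - 4*x^3 - x^2 + 16*x - 12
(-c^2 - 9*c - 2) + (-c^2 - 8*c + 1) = -2*c^2 - 17*c - 1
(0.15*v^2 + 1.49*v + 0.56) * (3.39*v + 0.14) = 0.5085*v^3 + 5.0721*v^2 + 2.107*v + 0.0784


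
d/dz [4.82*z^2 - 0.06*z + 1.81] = 9.64*z - 0.06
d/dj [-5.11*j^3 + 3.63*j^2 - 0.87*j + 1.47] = -15.33*j^2 + 7.26*j - 0.87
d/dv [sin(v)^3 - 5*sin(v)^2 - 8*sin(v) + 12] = (3*sin(v)^2 - 10*sin(v) - 8)*cos(v)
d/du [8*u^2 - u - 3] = 16*u - 1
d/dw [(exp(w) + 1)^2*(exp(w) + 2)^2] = 2*(exp(w) + 1)*(exp(w) + 2)*(2*exp(w) + 3)*exp(w)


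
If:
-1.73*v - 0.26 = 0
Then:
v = -0.15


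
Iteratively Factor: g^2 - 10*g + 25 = (g - 5)*(g - 5)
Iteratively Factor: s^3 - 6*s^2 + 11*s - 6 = (s - 1)*(s^2 - 5*s + 6) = (s - 3)*(s - 1)*(s - 2)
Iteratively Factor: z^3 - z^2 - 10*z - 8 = (z + 2)*(z^2 - 3*z - 4) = (z + 1)*(z + 2)*(z - 4)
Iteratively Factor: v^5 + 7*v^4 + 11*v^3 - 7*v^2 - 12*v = (v)*(v^4 + 7*v^3 + 11*v^2 - 7*v - 12) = v*(v - 1)*(v^3 + 8*v^2 + 19*v + 12) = v*(v - 1)*(v + 4)*(v^2 + 4*v + 3) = v*(v - 1)*(v + 1)*(v + 4)*(v + 3)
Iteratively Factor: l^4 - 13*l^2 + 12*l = (l + 4)*(l^3 - 4*l^2 + 3*l) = (l - 1)*(l + 4)*(l^2 - 3*l) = (l - 3)*(l - 1)*(l + 4)*(l)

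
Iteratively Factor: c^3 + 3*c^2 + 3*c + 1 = (c + 1)*(c^2 + 2*c + 1) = (c + 1)^2*(c + 1)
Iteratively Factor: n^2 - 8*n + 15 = (n - 5)*(n - 3)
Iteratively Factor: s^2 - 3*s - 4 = (s + 1)*(s - 4)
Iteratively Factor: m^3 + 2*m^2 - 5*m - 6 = (m - 2)*(m^2 + 4*m + 3) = (m - 2)*(m + 1)*(m + 3)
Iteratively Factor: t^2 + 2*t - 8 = (t + 4)*(t - 2)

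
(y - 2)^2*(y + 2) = y^3 - 2*y^2 - 4*y + 8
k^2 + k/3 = k*(k + 1/3)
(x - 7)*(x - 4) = x^2 - 11*x + 28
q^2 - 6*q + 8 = (q - 4)*(q - 2)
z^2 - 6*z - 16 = (z - 8)*(z + 2)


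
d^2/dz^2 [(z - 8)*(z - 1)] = 2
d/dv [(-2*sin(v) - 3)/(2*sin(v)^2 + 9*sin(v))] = (4*cos(v) + 12/tan(v) + 27*cos(v)/sin(v)^2)/(2*sin(v) + 9)^2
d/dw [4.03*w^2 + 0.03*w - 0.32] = 8.06*w + 0.03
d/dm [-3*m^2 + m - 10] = 1 - 6*m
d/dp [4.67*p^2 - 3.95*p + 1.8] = 9.34*p - 3.95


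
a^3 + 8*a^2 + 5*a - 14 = (a - 1)*(a + 2)*(a + 7)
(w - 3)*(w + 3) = w^2 - 9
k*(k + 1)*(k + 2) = k^3 + 3*k^2 + 2*k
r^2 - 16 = (r - 4)*(r + 4)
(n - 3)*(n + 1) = n^2 - 2*n - 3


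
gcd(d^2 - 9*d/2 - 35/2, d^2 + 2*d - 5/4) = d + 5/2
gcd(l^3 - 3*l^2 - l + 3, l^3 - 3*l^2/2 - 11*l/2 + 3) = l - 3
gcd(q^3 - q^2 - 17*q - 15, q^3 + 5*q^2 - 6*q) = 1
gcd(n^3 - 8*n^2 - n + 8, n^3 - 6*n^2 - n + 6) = n^2 - 1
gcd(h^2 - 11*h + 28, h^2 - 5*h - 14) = h - 7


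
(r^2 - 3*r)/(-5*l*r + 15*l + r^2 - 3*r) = r/(-5*l + r)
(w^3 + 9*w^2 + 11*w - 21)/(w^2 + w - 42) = (w^2 + 2*w - 3)/(w - 6)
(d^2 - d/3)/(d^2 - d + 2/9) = 3*d/(3*d - 2)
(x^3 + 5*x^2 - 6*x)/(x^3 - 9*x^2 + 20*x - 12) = x*(x + 6)/(x^2 - 8*x + 12)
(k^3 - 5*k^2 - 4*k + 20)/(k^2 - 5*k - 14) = (k^2 - 7*k + 10)/(k - 7)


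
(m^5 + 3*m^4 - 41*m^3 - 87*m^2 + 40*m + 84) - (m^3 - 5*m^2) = m^5 + 3*m^4 - 42*m^3 - 82*m^2 + 40*m + 84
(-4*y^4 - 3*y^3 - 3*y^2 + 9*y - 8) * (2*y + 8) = -8*y^5 - 38*y^4 - 30*y^3 - 6*y^2 + 56*y - 64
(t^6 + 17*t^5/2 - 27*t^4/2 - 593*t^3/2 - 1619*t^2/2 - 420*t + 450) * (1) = t^6 + 17*t^5/2 - 27*t^4/2 - 593*t^3/2 - 1619*t^2/2 - 420*t + 450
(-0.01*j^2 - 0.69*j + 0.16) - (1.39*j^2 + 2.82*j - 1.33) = -1.4*j^2 - 3.51*j + 1.49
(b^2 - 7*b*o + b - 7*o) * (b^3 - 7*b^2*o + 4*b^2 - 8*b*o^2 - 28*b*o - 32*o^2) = b^5 - 14*b^4*o + 5*b^4 + 41*b^3*o^2 - 70*b^3*o + 4*b^3 + 56*b^2*o^3 + 205*b^2*o^2 - 56*b^2*o + 280*b*o^3 + 164*b*o^2 + 224*o^3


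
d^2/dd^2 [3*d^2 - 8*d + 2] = 6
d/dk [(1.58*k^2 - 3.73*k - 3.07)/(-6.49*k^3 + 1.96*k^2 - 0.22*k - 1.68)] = (10.2542*k^4 - 48.4154*k^3 - 52.8097*k^2 + 6.7256*k + 5.591)/(42.1201*k^6 - 25.4408*k^5 + 6.6972*k^4 + 20.944*k^3 - 6.5372*k^2 + 0.7392*k + 2.8224)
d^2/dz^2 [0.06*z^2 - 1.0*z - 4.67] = 0.120000000000000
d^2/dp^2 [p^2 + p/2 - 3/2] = 2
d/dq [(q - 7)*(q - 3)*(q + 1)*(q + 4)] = 4*q^3 - 15*q^2 - 50*q + 65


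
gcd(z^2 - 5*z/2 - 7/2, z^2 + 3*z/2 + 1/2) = z + 1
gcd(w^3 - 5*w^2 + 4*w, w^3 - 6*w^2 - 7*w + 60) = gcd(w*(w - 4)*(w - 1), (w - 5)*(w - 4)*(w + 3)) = w - 4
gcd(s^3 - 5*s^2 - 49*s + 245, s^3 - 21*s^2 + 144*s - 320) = s - 5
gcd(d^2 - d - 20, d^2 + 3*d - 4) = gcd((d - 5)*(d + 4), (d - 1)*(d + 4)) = d + 4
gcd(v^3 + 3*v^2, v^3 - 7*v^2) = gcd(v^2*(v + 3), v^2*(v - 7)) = v^2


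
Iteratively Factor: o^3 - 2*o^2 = (o - 2)*(o^2) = o*(o - 2)*(o)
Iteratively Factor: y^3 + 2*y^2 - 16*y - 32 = (y - 4)*(y^2 + 6*y + 8) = (y - 4)*(y + 4)*(y + 2)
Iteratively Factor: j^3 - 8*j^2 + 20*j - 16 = (j - 2)*(j^2 - 6*j + 8) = (j - 2)^2*(j - 4)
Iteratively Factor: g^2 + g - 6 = (g + 3)*(g - 2)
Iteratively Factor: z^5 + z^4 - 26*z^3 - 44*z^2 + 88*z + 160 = (z + 2)*(z^4 - z^3 - 24*z^2 + 4*z + 80) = (z - 2)*(z + 2)*(z^3 + z^2 - 22*z - 40) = (z - 5)*(z - 2)*(z + 2)*(z^2 + 6*z + 8) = (z - 5)*(z - 2)*(z + 2)*(z + 4)*(z + 2)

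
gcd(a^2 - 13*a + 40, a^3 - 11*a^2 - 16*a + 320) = a - 8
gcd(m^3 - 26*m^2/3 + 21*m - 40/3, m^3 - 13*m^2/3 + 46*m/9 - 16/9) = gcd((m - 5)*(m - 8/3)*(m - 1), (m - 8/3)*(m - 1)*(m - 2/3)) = m^2 - 11*m/3 + 8/3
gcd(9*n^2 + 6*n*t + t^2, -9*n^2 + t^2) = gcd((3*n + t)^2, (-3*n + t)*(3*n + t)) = 3*n + t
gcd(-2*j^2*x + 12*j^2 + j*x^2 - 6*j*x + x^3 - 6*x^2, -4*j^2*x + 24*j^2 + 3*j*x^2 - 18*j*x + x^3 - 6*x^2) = -j*x + 6*j + x^2 - 6*x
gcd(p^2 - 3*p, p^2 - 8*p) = p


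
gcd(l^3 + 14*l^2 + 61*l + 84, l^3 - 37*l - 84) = l^2 + 7*l + 12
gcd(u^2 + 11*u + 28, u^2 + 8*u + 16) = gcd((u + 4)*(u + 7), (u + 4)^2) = u + 4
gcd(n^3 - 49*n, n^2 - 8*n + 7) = n - 7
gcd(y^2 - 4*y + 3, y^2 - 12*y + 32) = 1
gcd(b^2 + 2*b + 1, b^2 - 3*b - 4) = b + 1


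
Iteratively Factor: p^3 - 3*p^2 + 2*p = (p)*(p^2 - 3*p + 2) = p*(p - 1)*(p - 2)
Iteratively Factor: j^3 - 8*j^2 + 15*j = (j - 3)*(j^2 - 5*j) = j*(j - 3)*(j - 5)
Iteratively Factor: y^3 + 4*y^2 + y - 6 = (y + 3)*(y^2 + y - 2) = (y + 2)*(y + 3)*(y - 1)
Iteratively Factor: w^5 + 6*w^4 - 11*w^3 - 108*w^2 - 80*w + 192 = (w + 3)*(w^4 + 3*w^3 - 20*w^2 - 48*w + 64) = (w - 1)*(w + 3)*(w^3 + 4*w^2 - 16*w - 64) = (w - 4)*(w - 1)*(w + 3)*(w^2 + 8*w + 16) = (w - 4)*(w - 1)*(w + 3)*(w + 4)*(w + 4)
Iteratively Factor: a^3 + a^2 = (a)*(a^2 + a) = a*(a + 1)*(a)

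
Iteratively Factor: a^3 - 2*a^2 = (a)*(a^2 - 2*a) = a^2*(a - 2)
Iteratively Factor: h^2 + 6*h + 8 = (h + 2)*(h + 4)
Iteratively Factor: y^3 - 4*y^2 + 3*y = (y - 3)*(y^2 - y) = y*(y - 3)*(y - 1)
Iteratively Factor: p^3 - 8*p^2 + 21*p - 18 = (p - 2)*(p^2 - 6*p + 9) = (p - 3)*(p - 2)*(p - 3)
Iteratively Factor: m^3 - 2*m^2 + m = (m - 1)*(m^2 - m) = m*(m - 1)*(m - 1)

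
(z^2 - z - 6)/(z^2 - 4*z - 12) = (z - 3)/(z - 6)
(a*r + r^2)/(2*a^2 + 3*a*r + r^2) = r/(2*a + r)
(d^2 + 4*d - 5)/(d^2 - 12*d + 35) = (d^2 + 4*d - 5)/(d^2 - 12*d + 35)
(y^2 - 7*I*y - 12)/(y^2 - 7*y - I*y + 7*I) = (y^2 - 7*I*y - 12)/(y^2 - 7*y - I*y + 7*I)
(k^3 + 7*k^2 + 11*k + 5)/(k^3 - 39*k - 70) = (k^2 + 2*k + 1)/(k^2 - 5*k - 14)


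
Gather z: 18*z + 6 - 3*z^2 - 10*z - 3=-3*z^2 + 8*z + 3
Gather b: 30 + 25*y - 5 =25*y + 25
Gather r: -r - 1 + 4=3 - r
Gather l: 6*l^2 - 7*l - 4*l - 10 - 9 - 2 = 6*l^2 - 11*l - 21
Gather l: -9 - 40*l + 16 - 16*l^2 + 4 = -16*l^2 - 40*l + 11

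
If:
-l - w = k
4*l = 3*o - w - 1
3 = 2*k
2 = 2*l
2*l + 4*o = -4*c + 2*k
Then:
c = -7/12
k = 3/2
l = 1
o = 5/6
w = -5/2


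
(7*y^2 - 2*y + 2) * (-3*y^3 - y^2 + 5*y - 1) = -21*y^5 - y^4 + 31*y^3 - 19*y^2 + 12*y - 2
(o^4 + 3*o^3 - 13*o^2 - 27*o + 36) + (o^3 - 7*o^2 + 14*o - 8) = o^4 + 4*o^3 - 20*o^2 - 13*o + 28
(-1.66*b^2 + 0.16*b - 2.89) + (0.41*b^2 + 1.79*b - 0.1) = -1.25*b^2 + 1.95*b - 2.99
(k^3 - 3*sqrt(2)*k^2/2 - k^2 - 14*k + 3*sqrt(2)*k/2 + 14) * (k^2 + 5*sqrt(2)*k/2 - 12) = k^5 - k^4 + sqrt(2)*k^4 - 67*k^3/2 - sqrt(2)*k^3 - 17*sqrt(2)*k^2 + 67*k^2/2 + 17*sqrt(2)*k + 168*k - 168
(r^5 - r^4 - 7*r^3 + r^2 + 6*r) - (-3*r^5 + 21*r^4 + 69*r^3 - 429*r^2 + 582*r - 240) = 4*r^5 - 22*r^4 - 76*r^3 + 430*r^2 - 576*r + 240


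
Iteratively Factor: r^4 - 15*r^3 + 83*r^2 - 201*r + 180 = (r - 5)*(r^3 - 10*r^2 + 33*r - 36) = (r - 5)*(r - 4)*(r^2 - 6*r + 9) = (r - 5)*(r - 4)*(r - 3)*(r - 3)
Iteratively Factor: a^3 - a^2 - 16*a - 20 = (a + 2)*(a^2 - 3*a - 10) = (a - 5)*(a + 2)*(a + 2)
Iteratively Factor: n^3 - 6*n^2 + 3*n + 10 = (n + 1)*(n^2 - 7*n + 10) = (n - 5)*(n + 1)*(n - 2)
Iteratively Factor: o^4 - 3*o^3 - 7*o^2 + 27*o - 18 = (o - 3)*(o^3 - 7*o + 6) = (o - 3)*(o - 2)*(o^2 + 2*o - 3) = (o - 3)*(o - 2)*(o - 1)*(o + 3)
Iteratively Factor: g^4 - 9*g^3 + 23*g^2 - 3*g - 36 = (g - 3)*(g^3 - 6*g^2 + 5*g + 12) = (g - 3)*(g + 1)*(g^2 - 7*g + 12) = (g - 3)^2*(g + 1)*(g - 4)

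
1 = 1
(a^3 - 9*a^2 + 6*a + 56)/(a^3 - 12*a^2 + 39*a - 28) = (a + 2)/(a - 1)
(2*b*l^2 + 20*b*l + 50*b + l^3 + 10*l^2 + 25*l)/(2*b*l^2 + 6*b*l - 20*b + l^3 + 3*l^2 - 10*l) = (l + 5)/(l - 2)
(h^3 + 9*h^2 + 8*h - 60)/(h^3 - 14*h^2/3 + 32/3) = 3*(h^2 + 11*h + 30)/(3*h^2 - 8*h - 16)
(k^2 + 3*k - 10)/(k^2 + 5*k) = (k - 2)/k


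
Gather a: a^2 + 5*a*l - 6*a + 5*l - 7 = a^2 + a*(5*l - 6) + 5*l - 7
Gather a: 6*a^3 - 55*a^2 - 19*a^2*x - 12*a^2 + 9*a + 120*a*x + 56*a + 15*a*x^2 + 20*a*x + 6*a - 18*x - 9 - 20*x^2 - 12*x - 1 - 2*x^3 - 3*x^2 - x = 6*a^3 + a^2*(-19*x - 67) + a*(15*x^2 + 140*x + 71) - 2*x^3 - 23*x^2 - 31*x - 10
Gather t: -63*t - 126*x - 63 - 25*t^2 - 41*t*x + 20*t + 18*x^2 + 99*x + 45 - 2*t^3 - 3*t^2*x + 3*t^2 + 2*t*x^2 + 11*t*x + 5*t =-2*t^3 + t^2*(-3*x - 22) + t*(2*x^2 - 30*x - 38) + 18*x^2 - 27*x - 18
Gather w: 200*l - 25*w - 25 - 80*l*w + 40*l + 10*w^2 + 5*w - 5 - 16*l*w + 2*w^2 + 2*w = 240*l + 12*w^2 + w*(-96*l - 18) - 30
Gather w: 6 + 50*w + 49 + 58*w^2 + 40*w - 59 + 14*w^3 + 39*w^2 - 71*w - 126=14*w^3 + 97*w^2 + 19*w - 130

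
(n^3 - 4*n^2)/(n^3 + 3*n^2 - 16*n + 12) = n^2*(n - 4)/(n^3 + 3*n^2 - 16*n + 12)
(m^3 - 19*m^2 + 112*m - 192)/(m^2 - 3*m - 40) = (m^2 - 11*m + 24)/(m + 5)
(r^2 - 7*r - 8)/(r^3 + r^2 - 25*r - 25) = (r - 8)/(r^2 - 25)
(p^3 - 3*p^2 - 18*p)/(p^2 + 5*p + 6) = p*(p - 6)/(p + 2)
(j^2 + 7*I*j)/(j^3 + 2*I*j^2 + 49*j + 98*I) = j/(j^2 - 5*I*j + 14)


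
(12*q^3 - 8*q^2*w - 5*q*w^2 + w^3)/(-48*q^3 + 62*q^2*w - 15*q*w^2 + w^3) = (-2*q - w)/(8*q - w)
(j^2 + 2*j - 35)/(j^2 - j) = (j^2 + 2*j - 35)/(j*(j - 1))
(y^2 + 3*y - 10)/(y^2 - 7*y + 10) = (y + 5)/(y - 5)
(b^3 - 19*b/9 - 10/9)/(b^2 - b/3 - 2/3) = (3*b^2 - 2*b - 5)/(3*(b - 1))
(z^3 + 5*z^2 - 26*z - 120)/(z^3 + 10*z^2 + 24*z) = (z - 5)/z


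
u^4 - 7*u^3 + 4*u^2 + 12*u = u*(u - 6)*(u - 2)*(u + 1)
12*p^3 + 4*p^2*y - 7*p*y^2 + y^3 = (-6*p + y)*(-2*p + y)*(p + y)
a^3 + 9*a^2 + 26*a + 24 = (a + 2)*(a + 3)*(a + 4)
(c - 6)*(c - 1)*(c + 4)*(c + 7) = c^4 + 4*c^3 - 43*c^2 - 130*c + 168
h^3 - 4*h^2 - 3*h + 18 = (h - 3)^2*(h + 2)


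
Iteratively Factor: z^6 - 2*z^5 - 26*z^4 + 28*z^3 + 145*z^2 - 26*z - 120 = (z - 3)*(z^5 + z^4 - 23*z^3 - 41*z^2 + 22*z + 40) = (z - 3)*(z + 4)*(z^4 - 3*z^3 - 11*z^2 + 3*z + 10) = (z - 3)*(z + 1)*(z + 4)*(z^3 - 4*z^2 - 7*z + 10) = (z - 3)*(z - 1)*(z + 1)*(z + 4)*(z^2 - 3*z - 10) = (z - 5)*(z - 3)*(z - 1)*(z + 1)*(z + 4)*(z + 2)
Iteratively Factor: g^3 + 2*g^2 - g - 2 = (g - 1)*(g^2 + 3*g + 2) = (g - 1)*(g + 1)*(g + 2)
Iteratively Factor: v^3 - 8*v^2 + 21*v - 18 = (v - 2)*(v^2 - 6*v + 9) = (v - 3)*(v - 2)*(v - 3)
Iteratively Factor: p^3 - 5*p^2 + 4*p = (p - 4)*(p^2 - p) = p*(p - 4)*(p - 1)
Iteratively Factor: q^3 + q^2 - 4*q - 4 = (q - 2)*(q^2 + 3*q + 2) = (q - 2)*(q + 1)*(q + 2)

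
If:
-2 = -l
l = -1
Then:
No Solution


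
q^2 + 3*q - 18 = (q - 3)*(q + 6)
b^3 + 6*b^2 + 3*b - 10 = (b - 1)*(b + 2)*(b + 5)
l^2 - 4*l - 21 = (l - 7)*(l + 3)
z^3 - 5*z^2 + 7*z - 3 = (z - 3)*(z - 1)^2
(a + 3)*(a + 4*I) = a^2 + 3*a + 4*I*a + 12*I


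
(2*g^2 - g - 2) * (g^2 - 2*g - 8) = 2*g^4 - 5*g^3 - 16*g^2 + 12*g + 16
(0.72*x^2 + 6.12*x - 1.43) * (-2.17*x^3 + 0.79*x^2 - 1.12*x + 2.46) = -1.5624*x^5 - 12.7116*x^4 + 7.1315*x^3 - 6.2129*x^2 + 16.6568*x - 3.5178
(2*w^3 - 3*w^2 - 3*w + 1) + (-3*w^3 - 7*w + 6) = -w^3 - 3*w^2 - 10*w + 7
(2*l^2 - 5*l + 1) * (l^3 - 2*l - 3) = 2*l^5 - 5*l^4 - 3*l^3 + 4*l^2 + 13*l - 3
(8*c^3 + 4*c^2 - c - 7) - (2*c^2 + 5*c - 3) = 8*c^3 + 2*c^2 - 6*c - 4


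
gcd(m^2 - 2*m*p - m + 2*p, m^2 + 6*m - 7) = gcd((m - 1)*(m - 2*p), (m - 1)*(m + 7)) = m - 1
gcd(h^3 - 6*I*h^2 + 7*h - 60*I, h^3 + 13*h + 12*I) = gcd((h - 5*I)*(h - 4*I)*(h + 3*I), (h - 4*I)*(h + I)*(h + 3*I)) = h^2 - I*h + 12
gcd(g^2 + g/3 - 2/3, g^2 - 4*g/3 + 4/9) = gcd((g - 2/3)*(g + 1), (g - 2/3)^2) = g - 2/3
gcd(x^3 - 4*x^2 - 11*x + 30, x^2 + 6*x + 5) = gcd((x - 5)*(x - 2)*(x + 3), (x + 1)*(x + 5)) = 1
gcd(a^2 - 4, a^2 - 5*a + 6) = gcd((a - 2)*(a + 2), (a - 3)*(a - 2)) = a - 2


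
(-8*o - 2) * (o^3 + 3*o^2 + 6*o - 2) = -8*o^4 - 26*o^3 - 54*o^2 + 4*o + 4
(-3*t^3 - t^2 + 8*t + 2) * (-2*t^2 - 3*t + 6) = 6*t^5 + 11*t^4 - 31*t^3 - 34*t^2 + 42*t + 12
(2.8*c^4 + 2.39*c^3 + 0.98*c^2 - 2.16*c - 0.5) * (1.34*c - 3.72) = 3.752*c^5 - 7.2134*c^4 - 7.5776*c^3 - 6.54*c^2 + 7.3652*c + 1.86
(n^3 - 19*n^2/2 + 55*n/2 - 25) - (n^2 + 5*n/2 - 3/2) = n^3 - 21*n^2/2 + 25*n - 47/2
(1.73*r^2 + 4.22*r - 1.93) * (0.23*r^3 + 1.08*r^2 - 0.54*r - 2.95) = 0.3979*r^5 + 2.839*r^4 + 3.1795*r^3 - 9.4667*r^2 - 11.4068*r + 5.6935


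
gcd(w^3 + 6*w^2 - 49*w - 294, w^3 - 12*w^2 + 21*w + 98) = w - 7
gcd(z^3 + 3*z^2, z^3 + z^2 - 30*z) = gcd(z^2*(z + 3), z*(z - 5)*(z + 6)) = z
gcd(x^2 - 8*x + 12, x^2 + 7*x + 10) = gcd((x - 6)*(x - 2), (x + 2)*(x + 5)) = 1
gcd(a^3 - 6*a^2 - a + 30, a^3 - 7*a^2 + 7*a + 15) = a^2 - 8*a + 15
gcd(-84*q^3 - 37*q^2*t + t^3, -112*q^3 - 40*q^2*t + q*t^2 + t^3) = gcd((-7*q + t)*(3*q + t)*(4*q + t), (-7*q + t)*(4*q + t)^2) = 28*q^2 + 3*q*t - t^2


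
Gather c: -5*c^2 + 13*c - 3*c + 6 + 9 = -5*c^2 + 10*c + 15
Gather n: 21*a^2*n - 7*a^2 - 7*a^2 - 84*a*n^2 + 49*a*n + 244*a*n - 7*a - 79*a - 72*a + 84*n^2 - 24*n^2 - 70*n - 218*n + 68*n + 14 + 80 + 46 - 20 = -14*a^2 - 158*a + n^2*(60 - 84*a) + n*(21*a^2 + 293*a - 220) + 120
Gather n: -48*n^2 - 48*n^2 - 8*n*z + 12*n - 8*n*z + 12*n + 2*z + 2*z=-96*n^2 + n*(24 - 16*z) + 4*z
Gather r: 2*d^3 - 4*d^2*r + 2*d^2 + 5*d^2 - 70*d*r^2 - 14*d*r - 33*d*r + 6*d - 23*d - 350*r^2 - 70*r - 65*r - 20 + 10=2*d^3 + 7*d^2 - 17*d + r^2*(-70*d - 350) + r*(-4*d^2 - 47*d - 135) - 10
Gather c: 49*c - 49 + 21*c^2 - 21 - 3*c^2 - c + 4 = 18*c^2 + 48*c - 66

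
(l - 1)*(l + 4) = l^2 + 3*l - 4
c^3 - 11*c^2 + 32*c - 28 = (c - 7)*(c - 2)^2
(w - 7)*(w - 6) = w^2 - 13*w + 42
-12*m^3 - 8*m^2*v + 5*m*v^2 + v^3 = (-2*m + v)*(m + v)*(6*m + v)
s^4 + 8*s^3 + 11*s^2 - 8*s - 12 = (s - 1)*(s + 1)*(s + 2)*(s + 6)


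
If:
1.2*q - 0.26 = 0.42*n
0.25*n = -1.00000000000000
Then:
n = -4.00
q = -1.18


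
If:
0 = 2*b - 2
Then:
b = 1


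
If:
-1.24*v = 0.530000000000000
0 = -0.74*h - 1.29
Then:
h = -1.74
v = -0.43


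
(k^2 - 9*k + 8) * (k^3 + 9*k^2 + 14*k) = k^5 - 59*k^3 - 54*k^2 + 112*k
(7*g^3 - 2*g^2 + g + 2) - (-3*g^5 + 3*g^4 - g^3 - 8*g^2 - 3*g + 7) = 3*g^5 - 3*g^4 + 8*g^3 + 6*g^2 + 4*g - 5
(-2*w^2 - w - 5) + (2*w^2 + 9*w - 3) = 8*w - 8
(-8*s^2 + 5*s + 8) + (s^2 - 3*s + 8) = -7*s^2 + 2*s + 16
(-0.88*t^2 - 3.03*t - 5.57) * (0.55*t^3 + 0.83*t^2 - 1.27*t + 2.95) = -0.484*t^5 - 2.3969*t^4 - 4.4608*t^3 - 3.371*t^2 - 1.8646*t - 16.4315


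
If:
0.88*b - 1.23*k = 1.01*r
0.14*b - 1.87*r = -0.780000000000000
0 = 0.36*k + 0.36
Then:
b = -1.01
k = -1.00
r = 0.34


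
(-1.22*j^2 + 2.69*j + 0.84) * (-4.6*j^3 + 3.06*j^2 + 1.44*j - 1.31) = 5.612*j^5 - 16.1072*j^4 + 2.6106*j^3 + 8.0422*j^2 - 2.3143*j - 1.1004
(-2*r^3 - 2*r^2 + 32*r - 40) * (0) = 0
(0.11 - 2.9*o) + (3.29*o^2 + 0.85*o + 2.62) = 3.29*o^2 - 2.05*o + 2.73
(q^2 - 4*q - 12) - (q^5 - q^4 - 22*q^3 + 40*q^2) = -q^5 + q^4 + 22*q^3 - 39*q^2 - 4*q - 12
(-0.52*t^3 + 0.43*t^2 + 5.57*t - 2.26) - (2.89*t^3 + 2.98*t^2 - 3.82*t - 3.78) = -3.41*t^3 - 2.55*t^2 + 9.39*t + 1.52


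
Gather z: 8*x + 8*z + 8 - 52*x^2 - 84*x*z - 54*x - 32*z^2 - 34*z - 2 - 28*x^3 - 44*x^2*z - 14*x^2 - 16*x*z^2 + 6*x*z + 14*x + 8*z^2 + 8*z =-28*x^3 - 66*x^2 - 32*x + z^2*(-16*x - 24) + z*(-44*x^2 - 78*x - 18) + 6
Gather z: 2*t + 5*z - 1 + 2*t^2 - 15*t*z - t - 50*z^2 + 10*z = 2*t^2 + t - 50*z^2 + z*(15 - 15*t) - 1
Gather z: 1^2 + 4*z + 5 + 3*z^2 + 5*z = 3*z^2 + 9*z + 6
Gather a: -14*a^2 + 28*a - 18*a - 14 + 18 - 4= -14*a^2 + 10*a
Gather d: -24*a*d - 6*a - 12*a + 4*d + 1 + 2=-18*a + d*(4 - 24*a) + 3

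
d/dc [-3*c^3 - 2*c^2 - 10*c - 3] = -9*c^2 - 4*c - 10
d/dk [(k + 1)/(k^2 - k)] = (-k^2 - 2*k + 1)/(k^2*(k^2 - 2*k + 1))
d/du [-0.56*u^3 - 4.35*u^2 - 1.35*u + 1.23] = -1.68*u^2 - 8.7*u - 1.35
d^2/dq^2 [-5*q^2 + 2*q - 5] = -10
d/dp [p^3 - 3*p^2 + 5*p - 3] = 3*p^2 - 6*p + 5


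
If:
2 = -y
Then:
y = -2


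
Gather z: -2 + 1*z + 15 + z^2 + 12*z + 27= z^2 + 13*z + 40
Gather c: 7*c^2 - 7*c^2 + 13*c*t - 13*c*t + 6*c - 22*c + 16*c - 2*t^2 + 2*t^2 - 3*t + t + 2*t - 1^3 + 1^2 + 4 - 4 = 0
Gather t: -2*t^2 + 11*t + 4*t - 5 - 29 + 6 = -2*t^2 + 15*t - 28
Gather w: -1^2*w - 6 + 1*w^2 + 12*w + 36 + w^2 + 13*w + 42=2*w^2 + 24*w + 72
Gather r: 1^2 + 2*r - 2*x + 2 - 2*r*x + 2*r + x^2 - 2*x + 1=r*(4 - 2*x) + x^2 - 4*x + 4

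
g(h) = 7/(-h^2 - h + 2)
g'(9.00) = 0.02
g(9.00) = -0.08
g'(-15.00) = 0.00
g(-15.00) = -0.03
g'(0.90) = 233.06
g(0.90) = 24.14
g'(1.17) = 80.51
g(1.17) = -12.99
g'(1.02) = 5833.08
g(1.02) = -115.89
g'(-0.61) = -0.31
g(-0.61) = 3.13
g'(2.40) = 1.07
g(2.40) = -1.14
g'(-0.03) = 1.60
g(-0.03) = 3.45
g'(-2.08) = -364.34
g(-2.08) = -28.41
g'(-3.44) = -1.01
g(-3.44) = -1.09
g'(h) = 7*(2*h + 1)/(-h^2 - h + 2)^2 = 7*(2*h + 1)/(h^2 + h - 2)^2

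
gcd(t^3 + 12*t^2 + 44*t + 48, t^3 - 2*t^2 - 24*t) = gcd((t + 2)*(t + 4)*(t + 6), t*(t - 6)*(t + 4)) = t + 4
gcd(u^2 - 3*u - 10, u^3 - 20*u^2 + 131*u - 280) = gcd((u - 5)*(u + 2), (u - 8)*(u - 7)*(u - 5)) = u - 5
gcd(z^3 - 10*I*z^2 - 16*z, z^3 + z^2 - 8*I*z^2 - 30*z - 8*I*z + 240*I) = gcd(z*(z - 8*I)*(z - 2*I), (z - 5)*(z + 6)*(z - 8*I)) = z - 8*I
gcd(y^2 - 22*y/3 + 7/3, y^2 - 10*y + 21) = y - 7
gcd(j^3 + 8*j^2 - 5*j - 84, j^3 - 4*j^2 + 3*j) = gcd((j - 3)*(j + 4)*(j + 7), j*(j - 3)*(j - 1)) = j - 3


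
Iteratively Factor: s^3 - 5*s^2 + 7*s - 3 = (s - 1)*(s^2 - 4*s + 3) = (s - 1)^2*(s - 3)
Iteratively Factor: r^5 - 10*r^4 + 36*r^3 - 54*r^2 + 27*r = (r)*(r^4 - 10*r^3 + 36*r^2 - 54*r + 27) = r*(r - 3)*(r^3 - 7*r^2 + 15*r - 9) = r*(r - 3)*(r - 1)*(r^2 - 6*r + 9) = r*(r - 3)^2*(r - 1)*(r - 3)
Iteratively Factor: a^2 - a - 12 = (a + 3)*(a - 4)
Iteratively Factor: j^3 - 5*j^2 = (j - 5)*(j^2) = j*(j - 5)*(j)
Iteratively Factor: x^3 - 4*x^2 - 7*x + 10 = (x + 2)*(x^2 - 6*x + 5) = (x - 1)*(x + 2)*(x - 5)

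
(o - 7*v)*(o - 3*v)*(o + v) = o^3 - 9*o^2*v + 11*o*v^2 + 21*v^3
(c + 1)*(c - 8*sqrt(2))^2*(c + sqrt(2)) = c^4 - 15*sqrt(2)*c^3 + c^3 - 15*sqrt(2)*c^2 + 96*c^2 + 96*c + 128*sqrt(2)*c + 128*sqrt(2)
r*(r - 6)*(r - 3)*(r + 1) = r^4 - 8*r^3 + 9*r^2 + 18*r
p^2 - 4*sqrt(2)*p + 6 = (p - 3*sqrt(2))*(p - sqrt(2))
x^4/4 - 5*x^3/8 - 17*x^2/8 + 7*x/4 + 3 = (x/2 + 1/2)*(x/2 + 1)*(x - 4)*(x - 3/2)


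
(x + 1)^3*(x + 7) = x^4 + 10*x^3 + 24*x^2 + 22*x + 7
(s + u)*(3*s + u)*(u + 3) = 3*s^2*u + 9*s^2 + 4*s*u^2 + 12*s*u + u^3 + 3*u^2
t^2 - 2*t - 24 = (t - 6)*(t + 4)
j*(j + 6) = j^2 + 6*j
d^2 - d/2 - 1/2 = (d - 1)*(d + 1/2)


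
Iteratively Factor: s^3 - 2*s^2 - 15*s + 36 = (s - 3)*(s^2 + s - 12) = (s - 3)^2*(s + 4)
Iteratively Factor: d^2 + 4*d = (d)*(d + 4)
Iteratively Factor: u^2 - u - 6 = (u - 3)*(u + 2)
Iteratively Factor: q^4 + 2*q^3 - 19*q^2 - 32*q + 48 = (q + 3)*(q^3 - q^2 - 16*q + 16) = (q - 1)*(q + 3)*(q^2 - 16) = (q - 4)*(q - 1)*(q + 3)*(q + 4)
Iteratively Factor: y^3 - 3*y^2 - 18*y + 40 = (y - 5)*(y^2 + 2*y - 8) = (y - 5)*(y - 2)*(y + 4)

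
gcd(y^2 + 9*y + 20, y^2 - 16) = y + 4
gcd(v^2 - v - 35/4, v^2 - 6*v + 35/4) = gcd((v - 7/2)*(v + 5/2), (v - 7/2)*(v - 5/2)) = v - 7/2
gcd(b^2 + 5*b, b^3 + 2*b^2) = b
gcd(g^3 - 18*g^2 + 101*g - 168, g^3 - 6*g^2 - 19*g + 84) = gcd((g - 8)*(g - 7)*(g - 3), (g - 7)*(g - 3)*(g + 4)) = g^2 - 10*g + 21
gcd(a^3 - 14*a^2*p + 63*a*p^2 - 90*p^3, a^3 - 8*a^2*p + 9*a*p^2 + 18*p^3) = a^2 - 9*a*p + 18*p^2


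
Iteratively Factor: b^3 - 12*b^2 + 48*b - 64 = (b - 4)*(b^2 - 8*b + 16) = (b - 4)^2*(b - 4)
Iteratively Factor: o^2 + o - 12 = (o - 3)*(o + 4)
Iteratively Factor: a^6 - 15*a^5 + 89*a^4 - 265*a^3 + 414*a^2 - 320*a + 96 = (a - 4)*(a^5 - 11*a^4 + 45*a^3 - 85*a^2 + 74*a - 24) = (a - 4)*(a - 1)*(a^4 - 10*a^3 + 35*a^2 - 50*a + 24) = (a - 4)^2*(a - 1)*(a^3 - 6*a^2 + 11*a - 6) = (a - 4)^2*(a - 3)*(a - 1)*(a^2 - 3*a + 2) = (a - 4)^2*(a - 3)*(a - 1)^2*(a - 2)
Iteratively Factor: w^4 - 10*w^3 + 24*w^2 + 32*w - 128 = (w - 4)*(w^3 - 6*w^2 + 32) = (w - 4)^2*(w^2 - 2*w - 8) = (w - 4)^2*(w + 2)*(w - 4)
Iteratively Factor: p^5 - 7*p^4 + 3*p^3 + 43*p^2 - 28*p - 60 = (p + 2)*(p^4 - 9*p^3 + 21*p^2 + p - 30) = (p - 5)*(p + 2)*(p^3 - 4*p^2 + p + 6) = (p - 5)*(p + 1)*(p + 2)*(p^2 - 5*p + 6) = (p - 5)*(p - 3)*(p + 1)*(p + 2)*(p - 2)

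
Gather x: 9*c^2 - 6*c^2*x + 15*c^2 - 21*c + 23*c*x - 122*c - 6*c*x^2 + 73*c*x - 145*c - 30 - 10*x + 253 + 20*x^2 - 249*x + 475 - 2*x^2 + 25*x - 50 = 24*c^2 - 288*c + x^2*(18 - 6*c) + x*(-6*c^2 + 96*c - 234) + 648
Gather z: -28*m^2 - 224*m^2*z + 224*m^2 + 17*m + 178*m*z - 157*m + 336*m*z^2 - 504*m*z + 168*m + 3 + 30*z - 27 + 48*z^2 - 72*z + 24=196*m^2 + 28*m + z^2*(336*m + 48) + z*(-224*m^2 - 326*m - 42)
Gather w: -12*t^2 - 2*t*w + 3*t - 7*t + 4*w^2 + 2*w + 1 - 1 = -12*t^2 - 4*t + 4*w^2 + w*(2 - 2*t)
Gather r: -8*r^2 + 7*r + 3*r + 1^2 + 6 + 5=-8*r^2 + 10*r + 12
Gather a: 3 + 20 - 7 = 16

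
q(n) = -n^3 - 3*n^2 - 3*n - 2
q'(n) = -3*n^2 - 6*n - 3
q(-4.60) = 45.66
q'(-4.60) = -38.88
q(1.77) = -22.25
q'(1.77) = -23.02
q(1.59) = -18.37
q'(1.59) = -20.12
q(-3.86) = 22.39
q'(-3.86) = -24.54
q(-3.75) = 19.80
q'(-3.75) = -22.69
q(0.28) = -3.10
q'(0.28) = -4.92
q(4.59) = -175.68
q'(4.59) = -93.74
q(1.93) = -26.15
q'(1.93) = -25.75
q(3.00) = -65.00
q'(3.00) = -48.00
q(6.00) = -344.00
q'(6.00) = -147.00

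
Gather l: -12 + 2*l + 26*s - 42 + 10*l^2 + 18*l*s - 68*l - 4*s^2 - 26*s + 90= 10*l^2 + l*(18*s - 66) - 4*s^2 + 36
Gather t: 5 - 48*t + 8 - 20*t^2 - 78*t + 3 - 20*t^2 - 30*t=-40*t^2 - 156*t + 16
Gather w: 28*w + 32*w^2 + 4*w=32*w^2 + 32*w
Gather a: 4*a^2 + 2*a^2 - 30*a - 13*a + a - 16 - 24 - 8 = 6*a^2 - 42*a - 48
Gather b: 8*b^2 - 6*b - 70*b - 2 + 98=8*b^2 - 76*b + 96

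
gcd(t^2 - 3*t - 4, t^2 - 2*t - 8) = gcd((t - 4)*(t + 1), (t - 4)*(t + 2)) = t - 4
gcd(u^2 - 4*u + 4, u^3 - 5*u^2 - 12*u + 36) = u - 2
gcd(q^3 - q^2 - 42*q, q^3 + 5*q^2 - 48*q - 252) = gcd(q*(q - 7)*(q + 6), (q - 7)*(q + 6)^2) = q^2 - q - 42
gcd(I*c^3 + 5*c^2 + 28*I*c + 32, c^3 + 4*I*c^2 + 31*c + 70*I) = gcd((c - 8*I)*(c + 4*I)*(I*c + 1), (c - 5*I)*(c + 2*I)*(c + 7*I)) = 1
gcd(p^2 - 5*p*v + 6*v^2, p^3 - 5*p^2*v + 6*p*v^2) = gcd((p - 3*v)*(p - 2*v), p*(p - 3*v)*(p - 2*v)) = p^2 - 5*p*v + 6*v^2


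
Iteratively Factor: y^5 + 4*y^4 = (y)*(y^4 + 4*y^3) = y^2*(y^3 + 4*y^2) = y^3*(y^2 + 4*y) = y^3*(y + 4)*(y)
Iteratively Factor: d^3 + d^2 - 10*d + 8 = (d - 1)*(d^2 + 2*d - 8) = (d - 2)*(d - 1)*(d + 4)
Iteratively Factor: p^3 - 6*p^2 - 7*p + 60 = (p + 3)*(p^2 - 9*p + 20) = (p - 5)*(p + 3)*(p - 4)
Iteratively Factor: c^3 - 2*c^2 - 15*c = (c - 5)*(c^2 + 3*c) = c*(c - 5)*(c + 3)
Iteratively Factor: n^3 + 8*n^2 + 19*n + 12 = (n + 4)*(n^2 + 4*n + 3) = (n + 3)*(n + 4)*(n + 1)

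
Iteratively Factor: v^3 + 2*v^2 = (v)*(v^2 + 2*v) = v*(v + 2)*(v)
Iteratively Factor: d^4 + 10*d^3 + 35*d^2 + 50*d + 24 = (d + 3)*(d^3 + 7*d^2 + 14*d + 8) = (d + 3)*(d + 4)*(d^2 + 3*d + 2) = (d + 2)*(d + 3)*(d + 4)*(d + 1)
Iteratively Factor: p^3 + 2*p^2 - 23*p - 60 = (p + 4)*(p^2 - 2*p - 15) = (p + 3)*(p + 4)*(p - 5)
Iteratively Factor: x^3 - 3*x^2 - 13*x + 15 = (x - 1)*(x^2 - 2*x - 15) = (x - 1)*(x + 3)*(x - 5)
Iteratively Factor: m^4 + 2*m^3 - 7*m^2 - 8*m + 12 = (m + 3)*(m^3 - m^2 - 4*m + 4) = (m - 2)*(m + 3)*(m^2 + m - 2) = (m - 2)*(m + 2)*(m + 3)*(m - 1)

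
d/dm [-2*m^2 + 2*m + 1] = 2 - 4*m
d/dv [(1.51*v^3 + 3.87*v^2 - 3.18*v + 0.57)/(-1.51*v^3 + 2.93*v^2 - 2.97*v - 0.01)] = (10.268*v^4 - 18.573*v^3 + 0.360300000000002*v^2 - 3.4176*v + 1.7247)/(2.2801*v^6 - 8.8486*v^5 + 17.5543*v^4 - 17.374*v^3 + 8.7623*v^2 + 0.0594*v + 0.0001)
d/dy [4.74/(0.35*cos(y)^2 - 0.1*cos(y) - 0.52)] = (3.318*cos(y) - 0.474)*sin(y)/(-0.35*cos(y)^2 + 0.1*cos(y) + 0.52)^2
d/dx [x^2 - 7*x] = 2*x - 7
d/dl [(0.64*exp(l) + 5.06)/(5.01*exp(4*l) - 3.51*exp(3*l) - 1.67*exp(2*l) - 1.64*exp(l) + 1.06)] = (-9.6192*exp(4*l) - 96.9096*exp(3*l) + 54.3506*exp(2*l) + 16.9004*exp(l) + 8.9768)*exp(l)/(25.1001*exp(8*l) - 35.1702*exp(7*l) - 4.4133*exp(6*l) - 4.7094*exp(5*l) + 24.9229*exp(4*l) - 1.9636*exp(3*l) - 0.8508*exp(2*l) - 3.4768*exp(l) + 1.1236)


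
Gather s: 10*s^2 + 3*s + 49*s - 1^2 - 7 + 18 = 10*s^2 + 52*s + 10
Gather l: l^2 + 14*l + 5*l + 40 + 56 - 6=l^2 + 19*l + 90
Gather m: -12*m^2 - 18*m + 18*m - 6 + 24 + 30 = 48 - 12*m^2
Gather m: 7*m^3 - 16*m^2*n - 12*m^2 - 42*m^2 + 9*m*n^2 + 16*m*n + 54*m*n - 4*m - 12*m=7*m^3 + m^2*(-16*n - 54) + m*(9*n^2 + 70*n - 16)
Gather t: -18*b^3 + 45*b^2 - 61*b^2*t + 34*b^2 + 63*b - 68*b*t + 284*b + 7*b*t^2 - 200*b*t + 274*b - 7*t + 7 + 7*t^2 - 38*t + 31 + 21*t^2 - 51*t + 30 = -18*b^3 + 79*b^2 + 621*b + t^2*(7*b + 28) + t*(-61*b^2 - 268*b - 96) + 68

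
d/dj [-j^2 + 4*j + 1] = 4 - 2*j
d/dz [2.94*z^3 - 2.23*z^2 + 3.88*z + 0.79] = 8.82*z^2 - 4.46*z + 3.88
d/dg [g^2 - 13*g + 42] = 2*g - 13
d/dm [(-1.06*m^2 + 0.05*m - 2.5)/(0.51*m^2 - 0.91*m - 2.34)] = (0.9391*m^2 + 7.5108*m - 2.392)/(0.2601*m^4 - 0.9282*m^3 - 1.5587*m^2 + 4.2588*m + 5.4756)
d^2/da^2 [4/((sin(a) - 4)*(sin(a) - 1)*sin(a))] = 4*(-9*sin(a)^2 + 46*sin(a) - 50 - 70/sin(a) + 88/sin(a)^2 - 32/sin(a)^3)/((sin(a) - 4)^3*(sin(a) - 1)^2)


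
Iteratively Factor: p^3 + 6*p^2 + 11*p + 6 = (p + 2)*(p^2 + 4*p + 3) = (p + 1)*(p + 2)*(p + 3)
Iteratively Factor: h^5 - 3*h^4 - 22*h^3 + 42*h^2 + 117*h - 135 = (h - 3)*(h^4 - 22*h^2 - 24*h + 45) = (h - 3)*(h - 1)*(h^3 + h^2 - 21*h - 45) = (h - 3)*(h - 1)*(h + 3)*(h^2 - 2*h - 15) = (h - 3)*(h - 1)*(h + 3)^2*(h - 5)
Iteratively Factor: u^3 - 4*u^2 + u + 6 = (u - 3)*(u^2 - u - 2) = (u - 3)*(u + 1)*(u - 2)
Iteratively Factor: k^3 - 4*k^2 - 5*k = (k - 5)*(k^2 + k) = k*(k - 5)*(k + 1)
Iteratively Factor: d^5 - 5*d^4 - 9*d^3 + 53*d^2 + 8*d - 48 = (d - 1)*(d^4 - 4*d^3 - 13*d^2 + 40*d + 48) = (d - 4)*(d - 1)*(d^3 - 13*d - 12) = (d - 4)*(d - 1)*(d + 1)*(d^2 - d - 12) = (d - 4)^2*(d - 1)*(d + 1)*(d + 3)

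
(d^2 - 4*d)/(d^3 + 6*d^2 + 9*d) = (d - 4)/(d^2 + 6*d + 9)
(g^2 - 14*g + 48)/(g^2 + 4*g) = (g^2 - 14*g + 48)/(g*(g + 4))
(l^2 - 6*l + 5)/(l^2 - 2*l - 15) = (l - 1)/(l + 3)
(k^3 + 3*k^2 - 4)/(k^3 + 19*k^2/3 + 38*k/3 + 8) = 3*(k^2 + k - 2)/(3*k^2 + 13*k + 12)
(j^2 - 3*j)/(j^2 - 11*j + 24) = j/(j - 8)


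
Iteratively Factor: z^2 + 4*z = (z)*(z + 4)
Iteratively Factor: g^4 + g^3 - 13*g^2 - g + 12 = (g + 1)*(g^3 - 13*g + 12) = (g + 1)*(g + 4)*(g^2 - 4*g + 3) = (g - 3)*(g + 1)*(g + 4)*(g - 1)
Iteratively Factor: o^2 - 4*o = (o - 4)*(o)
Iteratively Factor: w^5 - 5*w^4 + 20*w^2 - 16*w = (w - 1)*(w^4 - 4*w^3 - 4*w^2 + 16*w) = (w - 2)*(w - 1)*(w^3 - 2*w^2 - 8*w) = (w - 2)*(w - 1)*(w + 2)*(w^2 - 4*w) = (w - 4)*(w - 2)*(w - 1)*(w + 2)*(w)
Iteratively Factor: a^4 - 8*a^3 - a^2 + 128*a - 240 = (a + 4)*(a^3 - 12*a^2 + 47*a - 60) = (a - 5)*(a + 4)*(a^2 - 7*a + 12) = (a - 5)*(a - 3)*(a + 4)*(a - 4)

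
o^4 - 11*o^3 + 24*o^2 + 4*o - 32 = (o - 8)*(o - 2)^2*(o + 1)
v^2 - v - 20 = (v - 5)*(v + 4)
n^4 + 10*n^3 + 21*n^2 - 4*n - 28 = (n - 1)*(n + 2)^2*(n + 7)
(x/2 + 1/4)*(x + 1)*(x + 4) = x^3/2 + 11*x^2/4 + 13*x/4 + 1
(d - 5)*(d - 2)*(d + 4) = d^3 - 3*d^2 - 18*d + 40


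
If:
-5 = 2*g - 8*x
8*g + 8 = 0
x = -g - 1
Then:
No Solution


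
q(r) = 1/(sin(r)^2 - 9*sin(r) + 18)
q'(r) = (-2*sin(r)*cos(r) + 9*cos(r))/(sin(r)^2 - 9*sin(r) + 18)^2 = (9 - 2*sin(r))*cos(r)/(sin(r)^2 - 9*sin(r) + 18)^2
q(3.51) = 0.05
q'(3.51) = -0.02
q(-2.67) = 0.04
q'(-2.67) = -0.02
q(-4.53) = 0.10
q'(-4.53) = -0.01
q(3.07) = 0.06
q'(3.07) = -0.03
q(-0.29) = 0.05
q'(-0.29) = 0.02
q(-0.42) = 0.05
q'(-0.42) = 0.02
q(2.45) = 0.08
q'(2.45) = -0.04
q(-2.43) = 0.04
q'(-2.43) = -0.01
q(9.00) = 0.07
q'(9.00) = -0.04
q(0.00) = 0.06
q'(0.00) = 0.03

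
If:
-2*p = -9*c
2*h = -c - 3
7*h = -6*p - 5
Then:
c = 11/47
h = -76/47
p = 99/94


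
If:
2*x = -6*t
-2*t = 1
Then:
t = -1/2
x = 3/2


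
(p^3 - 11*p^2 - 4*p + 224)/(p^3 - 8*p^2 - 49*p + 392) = (p + 4)/(p + 7)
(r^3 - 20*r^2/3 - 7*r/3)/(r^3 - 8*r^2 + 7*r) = (r + 1/3)/(r - 1)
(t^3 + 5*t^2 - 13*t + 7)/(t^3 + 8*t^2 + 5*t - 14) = (t - 1)/(t + 2)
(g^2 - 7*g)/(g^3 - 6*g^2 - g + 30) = g*(g - 7)/(g^3 - 6*g^2 - g + 30)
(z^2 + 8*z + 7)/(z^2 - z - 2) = (z + 7)/(z - 2)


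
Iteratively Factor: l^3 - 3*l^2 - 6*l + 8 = (l - 1)*(l^2 - 2*l - 8) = (l - 1)*(l + 2)*(l - 4)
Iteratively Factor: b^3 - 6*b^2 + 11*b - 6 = (b - 3)*(b^2 - 3*b + 2) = (b - 3)*(b - 1)*(b - 2)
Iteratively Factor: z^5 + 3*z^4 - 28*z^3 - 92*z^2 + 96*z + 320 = (z - 2)*(z^4 + 5*z^3 - 18*z^2 - 128*z - 160) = (z - 5)*(z - 2)*(z^3 + 10*z^2 + 32*z + 32) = (z - 5)*(z - 2)*(z + 2)*(z^2 + 8*z + 16) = (z - 5)*(z - 2)*(z + 2)*(z + 4)*(z + 4)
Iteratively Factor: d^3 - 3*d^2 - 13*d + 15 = (d - 1)*(d^2 - 2*d - 15) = (d - 1)*(d + 3)*(d - 5)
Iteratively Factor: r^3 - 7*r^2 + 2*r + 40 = (r - 4)*(r^2 - 3*r - 10) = (r - 5)*(r - 4)*(r + 2)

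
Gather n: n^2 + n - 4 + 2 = n^2 + n - 2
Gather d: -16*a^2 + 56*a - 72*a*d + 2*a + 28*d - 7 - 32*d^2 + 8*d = -16*a^2 + 58*a - 32*d^2 + d*(36 - 72*a) - 7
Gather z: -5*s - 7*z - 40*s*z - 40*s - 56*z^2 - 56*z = -45*s - 56*z^2 + z*(-40*s - 63)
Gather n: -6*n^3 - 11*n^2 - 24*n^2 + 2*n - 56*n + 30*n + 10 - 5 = -6*n^3 - 35*n^2 - 24*n + 5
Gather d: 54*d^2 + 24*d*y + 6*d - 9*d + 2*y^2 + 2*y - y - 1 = 54*d^2 + d*(24*y - 3) + 2*y^2 + y - 1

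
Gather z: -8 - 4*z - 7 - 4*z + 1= -8*z - 14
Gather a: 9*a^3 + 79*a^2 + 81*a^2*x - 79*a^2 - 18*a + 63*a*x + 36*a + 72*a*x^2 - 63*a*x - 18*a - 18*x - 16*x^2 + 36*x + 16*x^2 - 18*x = 9*a^3 + 81*a^2*x + 72*a*x^2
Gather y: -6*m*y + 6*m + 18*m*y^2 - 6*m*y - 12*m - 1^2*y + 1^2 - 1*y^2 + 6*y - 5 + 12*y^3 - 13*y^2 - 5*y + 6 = -12*m*y - 6*m + 12*y^3 + y^2*(18*m - 14) + 2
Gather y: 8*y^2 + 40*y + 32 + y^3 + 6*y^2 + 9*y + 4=y^3 + 14*y^2 + 49*y + 36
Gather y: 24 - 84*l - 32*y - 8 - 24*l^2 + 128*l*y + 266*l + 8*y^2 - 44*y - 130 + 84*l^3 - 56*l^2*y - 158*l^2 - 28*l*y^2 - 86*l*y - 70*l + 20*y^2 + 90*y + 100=84*l^3 - 182*l^2 + 112*l + y^2*(28 - 28*l) + y*(-56*l^2 + 42*l + 14) - 14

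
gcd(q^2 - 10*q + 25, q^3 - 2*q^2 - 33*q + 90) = q - 5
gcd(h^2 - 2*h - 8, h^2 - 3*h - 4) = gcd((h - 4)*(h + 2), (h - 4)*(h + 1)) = h - 4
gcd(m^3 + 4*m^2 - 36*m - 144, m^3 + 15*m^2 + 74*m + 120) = m^2 + 10*m + 24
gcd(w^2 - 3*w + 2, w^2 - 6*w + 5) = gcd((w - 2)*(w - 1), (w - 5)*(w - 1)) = w - 1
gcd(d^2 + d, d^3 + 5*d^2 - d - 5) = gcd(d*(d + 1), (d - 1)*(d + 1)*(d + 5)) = d + 1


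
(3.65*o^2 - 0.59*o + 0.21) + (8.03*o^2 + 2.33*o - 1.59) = 11.68*o^2 + 1.74*o - 1.38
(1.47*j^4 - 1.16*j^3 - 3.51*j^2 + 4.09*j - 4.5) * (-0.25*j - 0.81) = -0.3675*j^5 - 0.9007*j^4 + 1.8171*j^3 + 1.8206*j^2 - 2.1879*j + 3.645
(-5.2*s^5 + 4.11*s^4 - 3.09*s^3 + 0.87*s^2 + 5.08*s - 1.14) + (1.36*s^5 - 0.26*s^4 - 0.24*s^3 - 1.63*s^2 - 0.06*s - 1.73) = -3.84*s^5 + 3.85*s^4 - 3.33*s^3 - 0.76*s^2 + 5.02*s - 2.87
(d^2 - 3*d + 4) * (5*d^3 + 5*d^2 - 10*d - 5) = 5*d^5 - 10*d^4 - 5*d^3 + 45*d^2 - 25*d - 20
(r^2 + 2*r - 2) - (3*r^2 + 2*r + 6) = -2*r^2 - 8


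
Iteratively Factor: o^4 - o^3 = (o)*(o^3 - o^2) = o^2*(o^2 - o) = o^3*(o - 1)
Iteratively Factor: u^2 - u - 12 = (u - 4)*(u + 3)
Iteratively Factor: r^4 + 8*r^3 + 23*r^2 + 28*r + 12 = (r + 1)*(r^3 + 7*r^2 + 16*r + 12) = (r + 1)*(r + 2)*(r^2 + 5*r + 6) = (r + 1)*(r + 2)^2*(r + 3)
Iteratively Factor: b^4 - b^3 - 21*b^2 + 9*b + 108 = (b - 4)*(b^3 + 3*b^2 - 9*b - 27) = (b - 4)*(b - 3)*(b^2 + 6*b + 9) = (b - 4)*(b - 3)*(b + 3)*(b + 3)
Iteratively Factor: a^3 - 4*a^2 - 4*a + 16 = (a + 2)*(a^2 - 6*a + 8) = (a - 2)*(a + 2)*(a - 4)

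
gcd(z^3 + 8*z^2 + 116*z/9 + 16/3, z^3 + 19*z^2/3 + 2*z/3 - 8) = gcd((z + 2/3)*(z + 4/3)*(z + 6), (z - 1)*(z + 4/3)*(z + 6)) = z^2 + 22*z/3 + 8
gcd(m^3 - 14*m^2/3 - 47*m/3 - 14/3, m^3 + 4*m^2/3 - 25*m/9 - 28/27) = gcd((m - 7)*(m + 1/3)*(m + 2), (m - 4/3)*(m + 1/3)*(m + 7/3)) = m + 1/3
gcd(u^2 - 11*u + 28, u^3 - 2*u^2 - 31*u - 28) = u - 7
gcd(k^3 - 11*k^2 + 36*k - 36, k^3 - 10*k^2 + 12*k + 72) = k - 6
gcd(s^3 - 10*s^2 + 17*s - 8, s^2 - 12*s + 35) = 1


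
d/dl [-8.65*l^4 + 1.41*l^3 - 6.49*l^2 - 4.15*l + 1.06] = -34.6*l^3 + 4.23*l^2 - 12.98*l - 4.15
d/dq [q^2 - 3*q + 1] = 2*q - 3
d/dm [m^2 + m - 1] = 2*m + 1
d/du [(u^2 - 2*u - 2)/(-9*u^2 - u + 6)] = (-19*u^2 - 24*u - 14)/(81*u^4 + 18*u^3 - 107*u^2 - 12*u + 36)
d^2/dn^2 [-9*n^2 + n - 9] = -18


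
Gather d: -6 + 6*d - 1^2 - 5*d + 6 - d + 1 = 0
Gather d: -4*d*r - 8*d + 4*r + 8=d*(-4*r - 8) + 4*r + 8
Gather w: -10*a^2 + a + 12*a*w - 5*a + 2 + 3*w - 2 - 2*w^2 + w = -10*a^2 - 4*a - 2*w^2 + w*(12*a + 4)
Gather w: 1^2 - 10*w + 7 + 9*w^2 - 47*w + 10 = 9*w^2 - 57*w + 18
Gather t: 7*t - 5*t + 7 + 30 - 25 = 2*t + 12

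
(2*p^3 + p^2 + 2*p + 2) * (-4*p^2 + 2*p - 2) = -8*p^5 - 10*p^3 - 6*p^2 - 4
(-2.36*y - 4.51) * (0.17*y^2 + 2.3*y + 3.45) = -0.4012*y^3 - 6.1947*y^2 - 18.515*y - 15.5595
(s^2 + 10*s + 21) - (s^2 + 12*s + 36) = -2*s - 15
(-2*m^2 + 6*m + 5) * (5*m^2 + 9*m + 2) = -10*m^4 + 12*m^3 + 75*m^2 + 57*m + 10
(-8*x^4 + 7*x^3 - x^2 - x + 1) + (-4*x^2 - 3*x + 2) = -8*x^4 + 7*x^3 - 5*x^2 - 4*x + 3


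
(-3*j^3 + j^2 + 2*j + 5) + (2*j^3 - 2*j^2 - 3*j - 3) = -j^3 - j^2 - j + 2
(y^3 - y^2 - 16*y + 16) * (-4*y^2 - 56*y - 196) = -4*y^5 - 52*y^4 - 76*y^3 + 1028*y^2 + 2240*y - 3136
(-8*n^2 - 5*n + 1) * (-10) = 80*n^2 + 50*n - 10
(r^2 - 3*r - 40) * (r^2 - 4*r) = r^4 - 7*r^3 - 28*r^2 + 160*r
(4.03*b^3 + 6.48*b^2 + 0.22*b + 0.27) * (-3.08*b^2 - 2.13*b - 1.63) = -12.4124*b^5 - 28.5423*b^4 - 21.0489*b^3 - 11.8626*b^2 - 0.9337*b - 0.4401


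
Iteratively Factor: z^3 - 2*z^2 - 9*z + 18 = (z + 3)*(z^2 - 5*z + 6) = (z - 2)*(z + 3)*(z - 3)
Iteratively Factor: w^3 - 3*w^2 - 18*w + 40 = (w + 4)*(w^2 - 7*w + 10) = (w - 2)*(w + 4)*(w - 5)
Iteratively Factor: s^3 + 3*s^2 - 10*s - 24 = (s + 4)*(s^2 - s - 6) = (s - 3)*(s + 4)*(s + 2)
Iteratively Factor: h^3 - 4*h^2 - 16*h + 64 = (h - 4)*(h^2 - 16) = (h - 4)^2*(h + 4)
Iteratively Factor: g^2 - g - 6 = (g + 2)*(g - 3)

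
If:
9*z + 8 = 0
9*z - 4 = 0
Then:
No Solution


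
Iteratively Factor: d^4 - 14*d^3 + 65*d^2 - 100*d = (d - 4)*(d^3 - 10*d^2 + 25*d) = (d - 5)*(d - 4)*(d^2 - 5*d) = (d - 5)^2*(d - 4)*(d)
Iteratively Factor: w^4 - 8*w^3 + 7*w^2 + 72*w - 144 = (w - 4)*(w^3 - 4*w^2 - 9*w + 36) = (w - 4)^2*(w^2 - 9) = (w - 4)^2*(w + 3)*(w - 3)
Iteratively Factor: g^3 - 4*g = (g)*(g^2 - 4) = g*(g - 2)*(g + 2)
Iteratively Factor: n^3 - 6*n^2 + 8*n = (n - 4)*(n^2 - 2*n) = n*(n - 4)*(n - 2)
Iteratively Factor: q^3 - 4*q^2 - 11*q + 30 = (q - 2)*(q^2 - 2*q - 15) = (q - 5)*(q - 2)*(q + 3)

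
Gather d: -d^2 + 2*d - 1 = -d^2 + 2*d - 1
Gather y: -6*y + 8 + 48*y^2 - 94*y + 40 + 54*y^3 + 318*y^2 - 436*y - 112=54*y^3 + 366*y^2 - 536*y - 64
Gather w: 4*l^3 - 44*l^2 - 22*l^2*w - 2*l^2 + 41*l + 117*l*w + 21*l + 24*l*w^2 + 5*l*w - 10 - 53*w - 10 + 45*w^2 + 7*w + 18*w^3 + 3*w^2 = 4*l^3 - 46*l^2 + 62*l + 18*w^3 + w^2*(24*l + 48) + w*(-22*l^2 + 122*l - 46) - 20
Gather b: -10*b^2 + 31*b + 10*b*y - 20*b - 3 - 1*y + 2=-10*b^2 + b*(10*y + 11) - y - 1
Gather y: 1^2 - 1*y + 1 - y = 2 - 2*y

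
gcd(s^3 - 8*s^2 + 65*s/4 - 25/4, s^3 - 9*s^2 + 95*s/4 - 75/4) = s^2 - 15*s/2 + 25/2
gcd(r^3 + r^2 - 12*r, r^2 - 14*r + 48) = 1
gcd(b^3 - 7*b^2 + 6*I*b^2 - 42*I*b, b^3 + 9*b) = b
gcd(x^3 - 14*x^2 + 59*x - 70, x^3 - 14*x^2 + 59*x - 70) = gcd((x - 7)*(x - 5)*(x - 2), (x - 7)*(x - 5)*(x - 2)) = x^3 - 14*x^2 + 59*x - 70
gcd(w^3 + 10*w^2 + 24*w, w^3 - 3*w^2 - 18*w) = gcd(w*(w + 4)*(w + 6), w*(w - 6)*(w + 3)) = w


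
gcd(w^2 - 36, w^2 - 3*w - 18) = w - 6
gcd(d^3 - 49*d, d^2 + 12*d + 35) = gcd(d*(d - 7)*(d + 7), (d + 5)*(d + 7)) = d + 7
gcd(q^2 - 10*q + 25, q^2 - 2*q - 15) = q - 5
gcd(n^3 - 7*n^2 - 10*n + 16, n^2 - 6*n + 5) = n - 1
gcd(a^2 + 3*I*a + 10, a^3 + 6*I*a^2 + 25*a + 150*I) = a + 5*I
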